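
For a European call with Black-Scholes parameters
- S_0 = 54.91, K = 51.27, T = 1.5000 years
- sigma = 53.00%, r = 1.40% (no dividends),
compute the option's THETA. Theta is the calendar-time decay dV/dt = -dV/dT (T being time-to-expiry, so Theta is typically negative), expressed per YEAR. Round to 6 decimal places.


d1 = 0.4625756552; d2 = -0.1865391267
phi(d1) = 0.3584641401; exp(-qT) = 1.0000000000; exp(-rT) = 0.9792189646
Theta = -S*exp(-qT)*phi(d1)*sigma/(2*sqrt(T)) - r*K*exp(-rT)*N(d2) + q*S*exp(-qT)*N(d1)
N(d1) = 0.6781657190; N(d2) = 0.4260109993; sqrt(T) = 1.2247448714
Term 1 = -54.9100 * 1.0000000000 * 0.3584641401 * 0.5300 / (2 * 1.2247448714) = -4.2588996239
Term 2 = -0.0140 * 51.2700 * 0.9792189646 * 0.4260109993 = -0.2994277049
Term 3 = 0 (no dividend yield, q = 0)
Theta = -4.2588996239 + (-0.2994277049) + (0.0000000000) = -4.558327

Answer: Theta = -4.558327


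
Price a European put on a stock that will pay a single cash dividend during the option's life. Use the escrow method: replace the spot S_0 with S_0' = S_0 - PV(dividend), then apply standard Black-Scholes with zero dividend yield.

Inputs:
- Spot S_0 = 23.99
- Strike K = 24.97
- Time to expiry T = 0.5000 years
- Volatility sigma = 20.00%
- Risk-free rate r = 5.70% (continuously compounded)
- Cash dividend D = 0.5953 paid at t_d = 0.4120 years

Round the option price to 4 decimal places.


Answer: Price = 1.8172

Derivation:
PV(D) = D * exp(-r * t_d) = 0.5953 * 0.97678960 = 0.58148285
S_0' = S_0 - PV(D) = 23.9900 - 0.58148285 = 23.40851715
d1 = (ln(S_0'/K) + (r + sigma^2/2)*T) / (sigma*sqrt(T)) = -0.18437928
d2 = d1 - sigma*sqrt(T) = -0.32580063
exp(-rT) = 0.97190229
N(-d1) = 0.57314204; N(-d2) = 0.62771240
P = K * exp(-rT) * N(-d2) - S_0' * N(-d1) = 24.9700 * 0.97190229 * 0.62771240 - 23.40851715 * 0.57314204 = 1.8172


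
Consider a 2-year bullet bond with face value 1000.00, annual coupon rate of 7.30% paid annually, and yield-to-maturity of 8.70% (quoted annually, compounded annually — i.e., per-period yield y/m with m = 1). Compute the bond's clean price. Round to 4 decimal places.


Answer: Price = 975.2719

Derivation:
Coupon per period c = face * coupon_rate / m = 73.000000
Periods per year m = 1; per-period yield y/m = 0.087000
Number of cashflows N = 2
Cashflows (t years, CF_t, discount factor 1/(1+y/m)^(m*t), PV):
  t = 1.0000: CF_t = 73.000000, DF = 0.919963, PV = 67.157314
  t = 2.0000: CF_t = 1073.000000, DF = 0.846332, PV = 908.114549
Price P = sum_t PV_t = 975.271863


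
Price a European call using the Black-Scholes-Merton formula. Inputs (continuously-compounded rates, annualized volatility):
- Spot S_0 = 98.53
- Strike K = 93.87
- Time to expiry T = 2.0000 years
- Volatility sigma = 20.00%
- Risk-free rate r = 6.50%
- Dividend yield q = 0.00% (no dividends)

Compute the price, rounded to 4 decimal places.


Answer: Price = 20.1682

Derivation:
d1 = (ln(S/K) + (r - q + 0.5*sigma^2) * T) / (sigma * sqrt(T)) = 0.77233817
d2 = d1 - sigma * sqrt(T) = 0.48949546
exp(-rT) = 0.87809543; exp(-qT) = 1.00000000
C = S_0 * exp(-qT) * N(d1) - K * exp(-rT) * N(d2)
N(d1) = 0.78004292; N(d2) = 0.68775452
C = 98.5300 * 1.00000000 * 0.78004292 - 93.8700 * 0.87809543 * 0.68775452 = 20.1682


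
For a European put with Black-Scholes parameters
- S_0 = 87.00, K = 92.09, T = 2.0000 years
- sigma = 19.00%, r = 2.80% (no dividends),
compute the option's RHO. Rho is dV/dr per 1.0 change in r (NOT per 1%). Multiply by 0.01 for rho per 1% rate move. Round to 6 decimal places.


Answer: Rho = -96.600623

Derivation:
d1 = 0.1311562459; d2 = -0.1375443310
phi(d1) = 0.3955256997; exp(-qT) = 1.0000000000; exp(-rT) = 0.9455391359
N(-d2) = 0.5546997227
Rho = -K*T*exp(-rT)*N(-d2) = -92.0900 * 2.0000 * 0.9455391359 * 0.5546997227 = -96.600623


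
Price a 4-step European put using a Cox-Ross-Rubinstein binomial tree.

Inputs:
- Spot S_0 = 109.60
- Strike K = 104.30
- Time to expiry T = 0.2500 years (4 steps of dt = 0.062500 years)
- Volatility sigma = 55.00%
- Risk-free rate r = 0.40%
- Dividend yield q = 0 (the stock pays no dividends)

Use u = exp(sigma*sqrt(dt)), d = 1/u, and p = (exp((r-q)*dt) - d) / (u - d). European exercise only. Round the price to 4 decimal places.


dt = T/N = 0.062500
u = exp(sigma*sqrt(dt)) = 1.147402; d = 1/u = 0.871534
p = (exp((r-q)*dt) - d) / (u - d) = 0.466585
Discount per step: exp(-r*dt) = 0.999750
Stock lattice S(k, i) with i counting down-moves:
  k=0: S(0,0) = 109.6000
  k=1: S(1,0) = 125.7552; S(1,1) = 95.5202
  k=2: S(2,0) = 144.2918; S(2,1) = 109.6000; S(2,2) = 83.2491
  k=3: S(3,0) = 165.5606; S(3,1) = 125.7552; S(3,2) = 95.5202; S(3,3) = 72.5545
  k=4: S(4,0) = 189.9645; S(4,1) = 144.2918; S(4,2) = 109.6000; S(4,3) = 83.2491; S(4,4) = 63.2337
Terminal payoffs V(N, i) = max(K - S_T, 0):
  V(4,0) = 0.000000; V(4,1) = 0.000000; V(4,2) = 0.000000; V(4,3) = 21.050895; V(4,4) = 41.066301
Backward induction: V(k, i) = exp(-r*dt) * [p * V(k+1, i) + (1-p) * V(k+1, i+1)].
  V(3,0) = exp(-r*dt) * [p*0.000000 + (1-p)*0.000000] = 0.000000
  V(3,1) = exp(-r*dt) * [p*0.000000 + (1-p)*0.000000] = 0.000000
  V(3,2) = exp(-r*dt) * [p*0.000000 + (1-p)*21.050895] = 11.226048
  V(3,3) = exp(-r*dt) * [p*21.050895 + (1-p)*41.066301] = 31.719474
  V(2,0) = exp(-r*dt) * [p*0.000000 + (1-p)*0.000000] = 0.000000
  V(2,1) = exp(-r*dt) * [p*0.000000 + (1-p)*11.226048] = 5.986641
  V(2,2) = exp(-r*dt) * [p*11.226048 + (1-p)*31.719474] = 22.152002
  V(1,0) = exp(-r*dt) * [p*0.000000 + (1-p)*5.986641] = 3.192563
  V(1,1) = exp(-r*dt) * [p*5.986641 + (1-p)*22.152002] = 14.605829
  V(0,0) = exp(-r*dt) * [p*3.192563 + (1-p)*14.605829] = 9.278246

Answer: Price = V(0,0) = 9.2782


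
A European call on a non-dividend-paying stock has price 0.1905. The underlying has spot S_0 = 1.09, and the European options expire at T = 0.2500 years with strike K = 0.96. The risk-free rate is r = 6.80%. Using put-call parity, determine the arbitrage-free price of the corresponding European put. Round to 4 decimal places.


Answer: Put price = 0.0443

Derivation:
Put-call parity: C - P = S_0 * exp(-qT) - K * exp(-rT).
S_0 * exp(-qT) = 1.0900 * 1.00000000 = 1.09000000
K * exp(-rT) = 0.9600 * 0.98314368 = 0.94381794
P = C - S*exp(-qT) + K*exp(-rT)
P = 0.1905 - 1.09000000 + 0.94381794 = 0.0443


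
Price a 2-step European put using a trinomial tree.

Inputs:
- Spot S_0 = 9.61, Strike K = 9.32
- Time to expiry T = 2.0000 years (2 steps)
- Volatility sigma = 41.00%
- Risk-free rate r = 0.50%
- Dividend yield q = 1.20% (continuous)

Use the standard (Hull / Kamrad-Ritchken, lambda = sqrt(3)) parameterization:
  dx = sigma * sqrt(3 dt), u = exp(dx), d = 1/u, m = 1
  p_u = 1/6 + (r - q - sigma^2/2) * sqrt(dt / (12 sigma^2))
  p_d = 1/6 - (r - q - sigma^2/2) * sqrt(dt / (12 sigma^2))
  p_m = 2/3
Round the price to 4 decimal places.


Answer: Price = V(0,0) = 1.7691

Derivation:
dt = T/N = 1.000000; dx = sigma*sqrt(3*dt) = 0.710141
u = exp(dx) = 2.034278; d = 1/u = 0.491575
p_u = 0.102560, p_m = 0.666667, p_d = 0.230774
Discount per step: exp(-r*dt) = 0.995012
Stock lattice S(k, j) with j the centered position index:
  k=0: S(0,+0) = 9.6100
  k=1: S(1,-1) = 4.7240; S(1,+0) = 9.6100; S(1,+1) = 19.5494
  k=2: S(2,-2) = 2.3222; S(2,-1) = 4.7240; S(2,+0) = 9.6100; S(2,+1) = 19.5494; S(2,+2) = 39.7689
Terminal payoffs V(N, j) = max(K - S_T, 0):
  V(2,-2) = 6.997782; V(2,-1) = 4.595965; V(2,+0) = 0.000000; V(2,+1) = 0.000000; V(2,+2) = 0.000000
Backward induction: V(k, j) = exp(-r*dt) * [p_u * V(k+1, j+1) + p_m * V(k+1, j) + p_d * V(k+1, j-1)]
  V(1,-1) = exp(-r*dt) * [p_u*0.000000 + p_m*4.595965 + p_d*6.997782] = 4.655544
  V(1,+0) = exp(-r*dt) * [p_u*0.000000 + p_m*0.000000 + p_d*4.595965] = 1.055338
  V(1,+1) = exp(-r*dt) * [p_u*0.000000 + p_m*0.000000 + p_d*0.000000] = 0.000000
  V(0,+0) = exp(-r*dt) * [p_u*0.000000 + p_m*1.055338 + p_d*4.655544] = 1.769068


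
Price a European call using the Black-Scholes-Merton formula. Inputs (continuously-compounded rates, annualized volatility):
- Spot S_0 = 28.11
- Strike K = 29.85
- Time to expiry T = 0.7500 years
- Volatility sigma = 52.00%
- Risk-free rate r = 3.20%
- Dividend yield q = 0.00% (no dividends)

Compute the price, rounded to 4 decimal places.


d1 = (ln(S/K) + (r - q + 0.5*sigma^2) * T) / (sigma * sqrt(T)) = 0.14509377
d2 = d1 - sigma * sqrt(T) = -0.30523944
exp(-rT) = 0.97628571; exp(-qT) = 1.00000000
C = S_0 * exp(-qT) * N(d1) - K * exp(-rT) * N(d2)
N(d1) = 0.55768158; N(d2) = 0.38009190
C = 28.1100 * 1.00000000 * 0.55768158 - 29.8500 * 0.97628571 * 0.38009190 = 4.5997

Answer: Price = 4.5997


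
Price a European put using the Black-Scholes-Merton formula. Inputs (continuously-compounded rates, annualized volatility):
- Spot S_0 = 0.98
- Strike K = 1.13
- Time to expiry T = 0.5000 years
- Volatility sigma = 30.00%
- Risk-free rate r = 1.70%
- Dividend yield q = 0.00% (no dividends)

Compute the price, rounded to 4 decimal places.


Answer: Price = 0.1759

Derivation:
d1 = (ln(S/K) + (r - q + 0.5*sigma^2) * T) / (sigma * sqrt(T)) = -0.52524052
d2 = d1 - sigma * sqrt(T) = -0.73737255
exp(-rT) = 0.99153602; exp(-qT) = 1.00000000
P = K * exp(-rT) * N(-d2) - S_0 * exp(-qT) * N(-d1)
N(-d1) = 0.70029200; N(-d2) = 0.76955209
P = 1.1300 * 0.99153602 * 0.76955209 - 0.9800 * 1.00000000 * 0.70029200 = 0.1759


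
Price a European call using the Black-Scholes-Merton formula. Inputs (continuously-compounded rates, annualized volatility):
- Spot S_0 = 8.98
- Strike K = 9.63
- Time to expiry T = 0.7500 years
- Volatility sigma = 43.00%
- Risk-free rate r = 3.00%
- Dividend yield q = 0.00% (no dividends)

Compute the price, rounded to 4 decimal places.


Answer: Price = 1.1516

Derivation:
d1 = (ln(S/K) + (r - q + 0.5*sigma^2) * T) / (sigma * sqrt(T)) = 0.05895460
d2 = d1 - sigma * sqrt(T) = -0.31343633
exp(-rT) = 0.97775124; exp(-qT) = 1.00000000
C = S_0 * exp(-qT) * N(d1) - K * exp(-rT) * N(d2)
N(d1) = 0.52350586; N(d2) = 0.37697459
C = 8.9800 * 1.00000000 * 0.52350586 - 9.6300 * 0.97775124 * 0.37697459 = 1.1516


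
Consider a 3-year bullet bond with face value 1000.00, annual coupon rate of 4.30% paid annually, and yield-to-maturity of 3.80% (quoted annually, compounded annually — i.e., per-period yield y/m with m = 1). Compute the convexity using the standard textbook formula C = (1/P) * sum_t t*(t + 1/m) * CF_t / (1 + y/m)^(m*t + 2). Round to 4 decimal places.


Coupon per period c = face * coupon_rate / m = 43.000000
Periods per year m = 1; per-period yield y/m = 0.038000
Number of cashflows N = 3
Cashflows (t years, CF_t, discount factor 1/(1+y/m)^(m*t), PV):
  t = 1.0000: CF_t = 43.000000, DF = 0.963391, PV = 41.425819
  t = 2.0000: CF_t = 43.000000, DF = 0.928122, PV = 39.909267
  t = 3.0000: CF_t = 1043.000000, DF = 0.894145, PV = 932.593207
Price P = sum_t PV_t = 1013.928293
Convexity numerator sum_t t*(t + 1/m) * CF_t / (1+y/m)^(m*t + 2):
  t = 1.0000: term = 76.896468
  t = 2.0000: term = 222.244126
  t = 3.0000: term = 10386.728673
Convexity = (1/P) * sum = 10685.869267 / 1013.928293 = 10.539078

Answer: Convexity = 10.5391


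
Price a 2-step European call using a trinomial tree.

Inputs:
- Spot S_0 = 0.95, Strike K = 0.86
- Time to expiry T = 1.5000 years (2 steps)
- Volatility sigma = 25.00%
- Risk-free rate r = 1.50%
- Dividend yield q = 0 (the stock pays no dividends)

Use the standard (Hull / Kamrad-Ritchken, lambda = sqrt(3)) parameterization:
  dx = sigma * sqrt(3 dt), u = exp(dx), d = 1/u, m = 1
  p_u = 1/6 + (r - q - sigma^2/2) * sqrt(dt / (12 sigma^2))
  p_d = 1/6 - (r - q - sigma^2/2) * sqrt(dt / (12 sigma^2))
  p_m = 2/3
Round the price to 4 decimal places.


Answer: Price = V(0,0) = 0.1718

Derivation:
dt = T/N = 0.750000; dx = sigma*sqrt(3*dt) = 0.375000
u = exp(dx) = 1.454991; d = 1/u = 0.687289
p_u = 0.150417, p_m = 0.666667, p_d = 0.182917
Discount per step: exp(-r*dt) = 0.988813
Stock lattice S(k, j) with j the centered position index:
  k=0: S(0,+0) = 0.9500
  k=1: S(1,-1) = 0.6529; S(1,+0) = 0.9500; S(1,+1) = 1.3822
  k=2: S(2,-2) = 0.4487; S(2,-1) = 0.6529; S(2,+0) = 0.9500; S(2,+1) = 1.3822; S(2,+2) = 2.0112
Terminal payoffs V(N, j) = max(S_T - K, 0):
  V(2,-2) = 0.000000; V(2,-1) = 0.000000; V(2,+0) = 0.090000; V(2,+1) = 0.522242; V(2,+2) = 1.151150
Backward induction: V(k, j) = exp(-r*dt) * [p_u * V(k+1, j+1) + p_m * V(k+1, j) + p_d * V(k+1, j-1)]
  V(1,-1) = exp(-r*dt) * [p_u*0.090000 + p_m*0.000000 + p_d*0.000000] = 0.013386
  V(1,+0) = exp(-r*dt) * [p_u*0.522242 + p_m*0.090000 + p_d*0.000000] = 0.137004
  V(1,+1) = exp(-r*dt) * [p_u*1.151150 + p_m*0.522242 + p_d*0.090000] = 0.531760
  V(0,+0) = exp(-r*dt) * [p_u*0.531760 + p_m*0.137004 + p_d*0.013386] = 0.171826


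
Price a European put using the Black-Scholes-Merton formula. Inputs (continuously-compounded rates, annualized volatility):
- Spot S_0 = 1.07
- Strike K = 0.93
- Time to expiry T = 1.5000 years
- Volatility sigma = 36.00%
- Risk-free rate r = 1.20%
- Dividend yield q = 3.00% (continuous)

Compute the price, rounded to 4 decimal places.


Answer: Price = 0.1196

Derivation:
d1 = (ln(S/K) + (r - q + 0.5*sigma^2) * T) / (sigma * sqrt(T)) = 0.47726344
d2 = d1 - sigma * sqrt(T) = 0.03635528
exp(-rT) = 0.98216103; exp(-qT) = 0.95599748
P = K * exp(-rT) * N(-d2) - S_0 * exp(-qT) * N(-d1)
N(-d1) = 0.31658727; N(-d2) = 0.48549953
P = 0.9300 * 0.98216103 * 0.48549953 - 1.0700 * 0.95599748 * 0.31658727 = 0.1196


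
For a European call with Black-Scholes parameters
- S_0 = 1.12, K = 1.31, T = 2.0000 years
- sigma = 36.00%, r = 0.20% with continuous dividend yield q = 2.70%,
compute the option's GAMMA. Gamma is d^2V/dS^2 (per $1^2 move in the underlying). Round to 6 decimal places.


Answer: Gamma = 0.655304

Derivation:
d1 = -0.1514356616; d2 = -0.6605525440
phi(d1) = 0.3943939828; exp(-qT) = 0.9474321065; exp(-rT) = 0.9960079893
Gamma = exp(-qT) * phi(d1) / (S * sigma * sqrt(T)) = 0.9474321065 * 0.3943939828 / (1.1200 * 0.3600 * 1.4142135624) = 0.655304


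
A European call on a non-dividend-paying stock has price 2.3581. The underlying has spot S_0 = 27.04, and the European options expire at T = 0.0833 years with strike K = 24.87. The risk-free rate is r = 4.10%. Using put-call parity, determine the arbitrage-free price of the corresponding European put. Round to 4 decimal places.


Answer: Put price = 0.1033

Derivation:
Put-call parity: C - P = S_0 * exp(-qT) - K * exp(-rT).
S_0 * exp(-qT) = 27.0400 * 1.00000000 = 27.04000000
K * exp(-rT) = 24.8700 * 0.99659053 = 24.78520637
P = C - S*exp(-qT) + K*exp(-rT)
P = 2.3581 - 27.04000000 + 24.78520637 = 0.1033


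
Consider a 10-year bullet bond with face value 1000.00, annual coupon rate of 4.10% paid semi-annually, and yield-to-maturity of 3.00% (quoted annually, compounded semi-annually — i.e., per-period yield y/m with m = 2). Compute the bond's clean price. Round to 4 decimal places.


Answer: Price = 1094.4275

Derivation:
Coupon per period c = face * coupon_rate / m = 20.500000
Periods per year m = 2; per-period yield y/m = 0.015000
Number of cashflows N = 20
Cashflows (t years, CF_t, discount factor 1/(1+y/m)^(m*t), PV):
  t = 0.5000: CF_t = 20.500000, DF = 0.985222, PV = 20.197044
  t = 1.0000: CF_t = 20.500000, DF = 0.970662, PV = 19.898566
  t = 1.5000: CF_t = 20.500000, DF = 0.956317, PV = 19.604498
  t = 2.0000: CF_t = 20.500000, DF = 0.942184, PV = 19.314777
  t = 2.5000: CF_t = 20.500000, DF = 0.928260, PV = 19.029337
  t = 3.0000: CF_t = 20.500000, DF = 0.914542, PV = 18.748115
  t = 3.5000: CF_t = 20.500000, DF = 0.901027, PV = 18.471049
  t = 4.0000: CF_t = 20.500000, DF = 0.887711, PV = 18.198078
  t = 4.5000: CF_t = 20.500000, DF = 0.874592, PV = 17.929141
  t = 5.0000: CF_t = 20.500000, DF = 0.861667, PV = 17.664178
  t = 5.5000: CF_t = 20.500000, DF = 0.848933, PV = 17.403131
  t = 6.0000: CF_t = 20.500000, DF = 0.836387, PV = 17.145942
  t = 6.5000: CF_t = 20.500000, DF = 0.824027, PV = 16.892554
  t = 7.0000: CF_t = 20.500000, DF = 0.811849, PV = 16.642910
  t = 7.5000: CF_t = 20.500000, DF = 0.799852, PV = 16.396956
  t = 8.0000: CF_t = 20.500000, DF = 0.788031, PV = 16.154636
  t = 8.5000: CF_t = 20.500000, DF = 0.776385, PV = 15.915898
  t = 9.0000: CF_t = 20.500000, DF = 0.764912, PV = 15.680688
  t = 9.5000: CF_t = 20.500000, DF = 0.753607, PV = 15.448953
  t = 10.0000: CF_t = 1020.500000, DF = 0.742470, PV = 757.691062
Price P = sum_t PV_t = 1094.427513


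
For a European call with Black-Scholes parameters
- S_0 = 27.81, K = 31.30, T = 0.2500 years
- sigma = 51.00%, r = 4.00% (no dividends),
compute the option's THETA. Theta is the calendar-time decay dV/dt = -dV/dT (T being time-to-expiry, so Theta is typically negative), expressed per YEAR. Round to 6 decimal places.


d1 = -0.2969016835; d2 = -0.5519016835
phi(d1) = 0.3817406460; exp(-qT) = 1.0000000000; exp(-rT) = 0.9900498337
Theta = -S*exp(-qT)*phi(d1)*sigma/(2*sqrt(T)) - r*K*exp(-rT)*N(d2) + q*S*exp(-qT)*N(d1)
N(d1) = 0.3832707854; N(d2) = 0.2905078574; sqrt(T) = 0.5000000000
Term 1 = -27.8100 * 1.0000000000 * 0.3817406460 * 0.5100 / (2 * 0.5000000000) = -5.4142657563
Term 2 = -0.0400 * 31.3000 * 0.9900498337 * 0.2905078574 = -0.3600968044
Term 3 = 0 (no dividend yield, q = 0)
Theta = -5.4142657563 + (-0.3600968044) + (0.0000000000) = -5.774363

Answer: Theta = -5.774363


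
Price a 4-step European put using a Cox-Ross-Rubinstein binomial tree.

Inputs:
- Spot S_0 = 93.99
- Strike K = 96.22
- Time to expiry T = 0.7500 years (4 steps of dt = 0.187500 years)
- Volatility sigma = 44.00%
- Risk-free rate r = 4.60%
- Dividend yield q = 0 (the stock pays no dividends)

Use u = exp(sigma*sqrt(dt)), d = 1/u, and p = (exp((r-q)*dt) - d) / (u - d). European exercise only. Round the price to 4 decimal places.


dt = T/N = 0.187500
u = exp(sigma*sqrt(dt)) = 1.209885; d = 1/u = 0.826525
p = (exp((r-q)*dt) - d) / (u - d) = 0.475108
Discount per step: exp(-r*dt) = 0.991412
Stock lattice S(k, i) with i counting down-moves:
  k=0: S(0,0) = 93.9900
  k=1: S(1,0) = 113.7171; S(1,1) = 77.6850
  k=2: S(2,0) = 137.5847; S(2,1) = 93.9900; S(2,2) = 64.2086
  k=3: S(3,0) = 166.4617; S(3,1) = 113.7171; S(3,2) = 77.6850; S(3,3) = 53.0700
  k=4: S(4,0) = 201.3996; S(4,1) = 137.5847; S(4,2) = 93.9900; S(4,3) = 64.2086; S(4,4) = 43.8637
Terminal payoffs V(N, i) = max(K - S_T, 0):
  V(4,0) = 0.000000; V(4,1) = 0.000000; V(4,2) = 2.230000; V(4,3) = 32.011396; V(4,4) = 52.356347
Backward induction: V(k, i) = exp(-r*dt) * [p * V(k+1, i) + (1-p) * V(k+1, i+1)].
  V(3,0) = exp(-r*dt) * [p*0.000000 + (1-p)*0.000000] = 0.000000
  V(3,1) = exp(-r*dt) * [p*0.000000 + (1-p)*2.230000] = 1.160457
  V(3,2) = exp(-r*dt) * [p*2.230000 + (1-p)*32.011396] = 17.708623
  V(3,3) = exp(-r*dt) * [p*32.011396 + (1-p)*52.356347] = 42.323680
  V(2,0) = exp(-r*dt) * [p*0.000000 + (1-p)*1.160457] = 0.603884
  V(2,1) = exp(-r*dt) * [p*1.160457 + (1-p)*17.708623] = 9.761899
  V(2,2) = exp(-r*dt) * [p*17.708623 + (1-p)*42.323680] = 30.365835
  V(1,0) = exp(-r*dt) * [p*0.603884 + (1-p)*9.761899] = 5.364386
  V(1,1) = exp(-r*dt) * [p*9.761899 + (1-p)*30.365835] = 20.400032
  V(0,0) = exp(-r*dt) * [p*5.364386 + (1-p)*20.400032] = 13.142633

Answer: Price = V(0,0) = 13.1426


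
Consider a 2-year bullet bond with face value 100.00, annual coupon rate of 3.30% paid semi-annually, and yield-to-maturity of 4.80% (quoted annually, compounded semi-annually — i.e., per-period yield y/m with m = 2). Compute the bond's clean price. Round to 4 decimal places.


Coupon per period c = face * coupon_rate / m = 1.650000
Periods per year m = 2; per-period yield y/m = 0.024000
Number of cashflows N = 4
Cashflows (t years, CF_t, discount factor 1/(1+y/m)^(m*t), PV):
  t = 0.5000: CF_t = 1.650000, DF = 0.976562, PV = 1.611328
  t = 1.0000: CF_t = 1.650000, DF = 0.953674, PV = 1.573563
  t = 1.5000: CF_t = 1.650000, DF = 0.931323, PV = 1.536682
  t = 2.0000: CF_t = 101.650000, DF = 0.909495, PV = 92.450136
Price P = sum_t PV_t = 97.171709

Answer: Price = 97.1717


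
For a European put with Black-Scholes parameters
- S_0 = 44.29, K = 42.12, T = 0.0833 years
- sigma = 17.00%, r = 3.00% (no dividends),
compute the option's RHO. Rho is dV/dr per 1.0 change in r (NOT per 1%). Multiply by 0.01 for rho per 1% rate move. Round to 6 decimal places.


Answer: Rho = -0.513764

Derivation:
d1 = 1.0993368593; d2 = 1.0502719024
phi(d1) = 0.2180111004; exp(-qT) = 1.0000000000; exp(-rT) = 0.9975041199
N(-d2) = 0.1467965598
Rho = -K*T*exp(-rT)*N(-d2) = -42.1200 * 0.0833 * 0.9975041199 * 0.1467965598 = -0.513764


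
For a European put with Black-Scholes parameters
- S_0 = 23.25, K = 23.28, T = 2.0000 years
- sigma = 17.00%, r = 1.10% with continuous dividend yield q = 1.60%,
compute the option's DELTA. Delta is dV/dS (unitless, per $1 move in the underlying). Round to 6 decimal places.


Answer: Delta = -0.455976

Derivation:
d1 = 0.0732500615; d2 = -0.1671662441
phi(d1) = 0.3978734381; exp(-qT) = 0.9685065821; exp(-rT) = 0.9782402351
N(-d1) = 0.4708035650
Delta = -exp(-qT) * N(-d1) = -0.9685065821 * 0.4708035650 = -0.455976


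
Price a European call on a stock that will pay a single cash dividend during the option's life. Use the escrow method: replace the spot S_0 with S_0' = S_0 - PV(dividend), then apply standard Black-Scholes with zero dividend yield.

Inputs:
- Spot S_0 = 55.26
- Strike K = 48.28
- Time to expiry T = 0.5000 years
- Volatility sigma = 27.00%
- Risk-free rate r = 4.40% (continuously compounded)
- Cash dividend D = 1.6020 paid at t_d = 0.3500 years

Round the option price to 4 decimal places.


Answer: Price = 7.8921

Derivation:
PV(D) = D * exp(-r * t_d) = 1.6020 * 0.98471797 = 1.57751819
S_0' = S_0 - PV(D) = 55.2600 - 1.57751819 = 53.68248181
d1 = (ln(S_0'/K) + (r + sigma^2/2)*T) / (sigma*sqrt(T)) = 0.76626453
d2 = d1 - sigma*sqrt(T) = 0.57534570
exp(-rT) = 0.97824024
N(d1) = 0.77824054; N(d2) = 0.71747124
C = S_0' * N(d1) - K * exp(-rT) * N(d2) = 53.68248181 * 0.77824054 - 48.2800 * 0.97824024 * 0.71747124 = 7.8921


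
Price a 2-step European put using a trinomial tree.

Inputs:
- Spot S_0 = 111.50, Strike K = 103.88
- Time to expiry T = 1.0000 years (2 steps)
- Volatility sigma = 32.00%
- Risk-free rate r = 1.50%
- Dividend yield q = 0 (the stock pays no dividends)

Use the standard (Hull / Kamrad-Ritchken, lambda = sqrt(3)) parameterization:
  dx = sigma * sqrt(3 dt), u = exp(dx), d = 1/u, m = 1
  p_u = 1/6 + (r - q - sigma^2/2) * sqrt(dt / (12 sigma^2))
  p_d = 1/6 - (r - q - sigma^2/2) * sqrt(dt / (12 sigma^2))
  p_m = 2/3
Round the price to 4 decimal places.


dt = T/N = 0.500000; dx = sigma*sqrt(3*dt) = 0.391918
u = exp(dx) = 1.479817; d = 1/u = 0.675759
p_u = 0.143575, p_m = 0.666667, p_d = 0.189758
Discount per step: exp(-r*dt) = 0.992528
Stock lattice S(k, j) with j the centered position index:
  k=0: S(0,+0) = 111.5000
  k=1: S(1,-1) = 75.3472; S(1,+0) = 111.5000; S(1,+1) = 164.9996
  k=2: S(2,-2) = 50.9165; S(2,-1) = 75.3472; S(2,+0) = 111.5000; S(2,+1) = 164.9996; S(2,+2) = 244.1692
Terminal payoffs V(N, j) = max(K - S_T, 0):
  V(2,-2) = 52.963457; V(2,-1) = 28.532840; V(2,+0) = 0.000000; V(2,+1) = 0.000000; V(2,+2) = 0.000000
Backward induction: V(k, j) = exp(-r*dt) * [p_u * V(k+1, j+1) + p_m * V(k+1, j) + p_d * V(k+1, j-1)]
  V(1,-1) = exp(-r*dt) * [p_u*0.000000 + p_m*28.532840 + p_d*52.963457] = 28.854919
  V(1,+0) = exp(-r*dt) * [p_u*0.000000 + p_m*0.000000 + p_d*28.532840] = 5.373885
  V(1,+1) = exp(-r*dt) * [p_u*0.000000 + p_m*0.000000 + p_d*0.000000] = 0.000000
  V(0,+0) = exp(-r*dt) * [p_u*0.000000 + p_m*5.373885 + p_d*28.854919] = 8.990367

Answer: Price = V(0,0) = 8.9904


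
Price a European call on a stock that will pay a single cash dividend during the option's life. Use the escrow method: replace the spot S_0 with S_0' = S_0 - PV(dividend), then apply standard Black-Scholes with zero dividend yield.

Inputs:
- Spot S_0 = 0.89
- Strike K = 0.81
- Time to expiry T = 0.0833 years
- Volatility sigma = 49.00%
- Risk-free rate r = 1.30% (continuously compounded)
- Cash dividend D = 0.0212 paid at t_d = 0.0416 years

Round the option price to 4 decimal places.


Answer: Price = 0.0830

Derivation:
PV(D) = D * exp(-r * t_d) = 0.0212 * 0.99945935 = 0.02118854
S_0' = S_0 - PV(D) = 0.8900 - 0.02118854 = 0.86881146
d1 = (ln(S_0'/K) + (r + sigma^2/2)*T) / (sigma*sqrt(T)) = 0.57398891
d2 = d1 - sigma*sqrt(T) = 0.43256638
exp(-rT) = 0.99891769
N(d1) = 0.71701235; N(d2) = 0.66733509
C = S_0' * N(d1) - K * exp(-rT) * N(d2) = 0.86881146 * 0.71701235 - 0.8100 * 0.99891769 * 0.66733509 = 0.0830


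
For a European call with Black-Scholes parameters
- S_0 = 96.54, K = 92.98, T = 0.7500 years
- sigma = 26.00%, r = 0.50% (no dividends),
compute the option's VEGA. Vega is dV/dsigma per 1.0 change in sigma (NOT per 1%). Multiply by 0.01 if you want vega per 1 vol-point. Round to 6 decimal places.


Answer: Vega = 31.923381

Derivation:
d1 = 0.2961052505; d2 = 0.0709386455
phi(d1) = 0.3818308029; exp(-qT) = 1.0000000000; exp(-rT) = 0.9962570225
Vega = S * exp(-qT) * phi(d1) * sqrt(T) = 96.5400 * 1.0000000000 * 0.3818308029 * 0.8660254038 = 31.923381


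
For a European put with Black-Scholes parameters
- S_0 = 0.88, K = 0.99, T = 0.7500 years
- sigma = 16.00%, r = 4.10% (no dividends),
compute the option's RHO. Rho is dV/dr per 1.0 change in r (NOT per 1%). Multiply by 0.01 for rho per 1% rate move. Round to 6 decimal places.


d1 = -0.5588247998; d2 = -0.6973888644
phi(d1) = 0.3412700732; exp(-qT) = 1.0000000000; exp(-rT) = 0.9697179723
N(-d2) = 0.7572202657
Rho = -K*T*exp(-rT)*N(-d2) = -0.9900 * 0.7500 * 0.9697179723 * 0.7572202657 = -0.545210

Answer: Rho = -0.545210


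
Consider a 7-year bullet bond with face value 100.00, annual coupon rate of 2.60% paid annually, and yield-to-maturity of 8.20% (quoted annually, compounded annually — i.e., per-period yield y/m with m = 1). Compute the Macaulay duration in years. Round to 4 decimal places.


Coupon per period c = face * coupon_rate / m = 2.600000
Periods per year m = 1; per-period yield y/m = 0.082000
Number of cashflows N = 7
Cashflows (t years, CF_t, discount factor 1/(1+y/m)^(m*t), PV):
  t = 1.0000: CF_t = 2.600000, DF = 0.924214, PV = 2.402957
  t = 2.0000: CF_t = 2.600000, DF = 0.854172, PV = 2.220848
  t = 3.0000: CF_t = 2.600000, DF = 0.789438, PV = 2.052540
  t = 4.0000: CF_t = 2.600000, DF = 0.729610, PV = 1.896987
  t = 5.0000: CF_t = 2.600000, DF = 0.674316, PV = 1.753223
  t = 6.0000: CF_t = 2.600000, DF = 0.623213, PV = 1.620354
  t = 7.0000: CF_t = 102.600000, DF = 0.575982, PV = 59.095789
Price P = sum_t PV_t = 71.042697
Macaulay numerator sum_t t * PV_t:
  t * PV_t at t = 1.0000: 2.402957
  t * PV_t at t = 2.0000: 4.441696
  t * PV_t at t = 3.0000: 6.157619
  t * PV_t at t = 4.0000: 7.587947
  t * PV_t at t = 5.0000: 8.766113
  t * PV_t at t = 6.0000: 9.722121
  t * PV_t at t = 7.0000: 413.670523
Macaulay duration D = (sum_t t * PV_t) / P = 452.748977 / 71.042697 = 6.372914

Answer: Macaulay duration = 6.3729 years


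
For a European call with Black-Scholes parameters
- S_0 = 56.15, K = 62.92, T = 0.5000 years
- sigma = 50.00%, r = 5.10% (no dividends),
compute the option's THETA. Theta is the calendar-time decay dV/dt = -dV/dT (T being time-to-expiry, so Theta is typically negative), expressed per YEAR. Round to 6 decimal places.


d1 = -0.0730791945; d2 = -0.4266325851
phi(d1) = 0.3978784121; exp(-qT) = 1.0000000000; exp(-rT) = 0.9748223790
Theta = -S*exp(-qT)*phi(d1)*sigma/(2*sqrt(T)) - r*K*exp(-rT)*N(d2) + q*S*exp(-qT)*N(d1)
N(d1) = 0.4708715489; N(d2) = 0.3348234800; sqrt(T) = 0.7071067812
Term 1 = -56.1500 * 1.0000000000 * 0.3978784121 * 0.5000 / (2 * 0.7071067812) = -7.8986913410
Term 2 = -0.0510 * 62.9200 * 0.9748223790 * 0.3348234800 = -1.0473703775
Term 3 = 0 (no dividend yield, q = 0)
Theta = -7.8986913410 + (-1.0473703775) + (0.0000000000) = -8.946062

Answer: Theta = -8.946062


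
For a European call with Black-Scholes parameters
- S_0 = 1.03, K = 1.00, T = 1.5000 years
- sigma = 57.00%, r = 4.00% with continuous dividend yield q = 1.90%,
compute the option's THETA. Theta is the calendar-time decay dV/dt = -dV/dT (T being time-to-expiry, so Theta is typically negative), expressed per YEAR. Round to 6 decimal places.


d1 = 0.4365159783; d2 = -0.2615885984
phi(d1) = 0.3626882487; exp(-qT) = 0.9719022941; exp(-rT) = 0.9417645336
Theta = -S*exp(-qT)*phi(d1)*sigma/(2*sqrt(T)) - r*K*exp(-rT)*N(d2) + q*S*exp(-qT)*N(d1)
N(d1) = 0.6687687955; N(d2) = 0.3968193176; sqrt(T) = 1.2247448714
Term 1 = -1.0300 * 0.9719022941 * 0.3626882487 * 0.5700 / (2 * 1.2247448714) = -0.0844875170
Term 2 = -0.0400 * 1.0000 * 0.9417645336 * 0.3968193176 = -0.0149484144
Term 3 = 0.0190 * 1.0300 * 0.9719022941 * 0.6687687955 = 0.0127200680
Theta = -0.0844875170 + (-0.0149484144) + (0.0127200680) = -0.086716

Answer: Theta = -0.086716


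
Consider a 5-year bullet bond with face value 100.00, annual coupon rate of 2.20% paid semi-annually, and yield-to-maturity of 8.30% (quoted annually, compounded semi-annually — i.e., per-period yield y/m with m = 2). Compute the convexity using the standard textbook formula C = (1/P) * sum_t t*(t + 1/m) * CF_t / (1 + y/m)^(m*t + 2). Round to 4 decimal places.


Answer: Convexity = 23.4592

Derivation:
Coupon per period c = face * coupon_rate / m = 1.100000
Periods per year m = 2; per-period yield y/m = 0.041500
Number of cashflows N = 10
Cashflows (t years, CF_t, discount factor 1/(1+y/m)^(m*t), PV):
  t = 0.5000: CF_t = 1.100000, DF = 0.960154, PV = 1.056169
  t = 1.0000: CF_t = 1.100000, DF = 0.921895, PV = 1.014084
  t = 1.5000: CF_t = 1.100000, DF = 0.885161, PV = 0.973677
  t = 2.0000: CF_t = 1.100000, DF = 0.849890, PV = 0.934879
  t = 2.5000: CF_t = 1.100000, DF = 0.816025, PV = 0.897628
  t = 3.0000: CF_t = 1.100000, DF = 0.783510, PV = 0.861861
  t = 3.5000: CF_t = 1.100000, DF = 0.752290, PV = 0.827519
  t = 4.0000: CF_t = 1.100000, DF = 0.722314, PV = 0.794545
  t = 4.5000: CF_t = 1.100000, DF = 0.693532, PV = 0.762885
  t = 5.0000: CF_t = 101.100000, DF = 0.665897, PV = 67.322218
Price P = sum_t PV_t = 75.445465
Convexity numerator sum_t t*(t + 1/m) * CF_t / (1+y/m)^(m*t + 2):
  t = 0.5000: term = 0.486838
  t = 1.0000: term = 1.402319
  t = 1.5000: term = 2.692884
  t = 2.0000: term = 4.309303
  t = 2.5000: term = 6.206390
  t = 3.0000: term = 8.342722
  t = 3.5000: term = 10.680393
  t = 4.0000: term = 13.184767
  t = 4.5000: term = 15.824252
  t = 5.0000: term = 1706.760401
Convexity = (1/P) * sum = 1769.890269 / 75.445465 = 23.459200


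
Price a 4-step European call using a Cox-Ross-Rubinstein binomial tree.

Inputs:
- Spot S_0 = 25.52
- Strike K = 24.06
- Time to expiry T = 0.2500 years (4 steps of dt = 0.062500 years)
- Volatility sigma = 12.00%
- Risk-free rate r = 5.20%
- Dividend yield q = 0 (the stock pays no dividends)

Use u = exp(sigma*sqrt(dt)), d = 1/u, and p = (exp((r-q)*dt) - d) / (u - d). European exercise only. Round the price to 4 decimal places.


dt = T/N = 0.062500
u = exp(sigma*sqrt(dt)) = 1.030455; d = 1/u = 0.970446
p = (exp((r-q)*dt) - d) / (u - d) = 0.546747
Discount per step: exp(-r*dt) = 0.996755
Stock lattice S(k, i) with i counting down-moves:
  k=0: S(0,0) = 25.5200
  k=1: S(1,0) = 26.2972; S(1,1) = 24.7658
  k=2: S(2,0) = 27.0981; S(2,1) = 25.5200; S(2,2) = 24.0338
  k=3: S(3,0) = 27.9233; S(3,1) = 26.2972; S(3,2) = 24.7658; S(3,3) = 23.3235
  k=4: S(4,0) = 28.7737; S(4,1) = 27.0981; S(4,2) = 25.5200; S(4,3) = 24.0338; S(4,4) = 22.6342
Terminal payoffs V(N, i) = max(S_T - K, 0):
  V(4,0) = 4.713720; V(4,1) = 3.038069; V(4,2) = 1.460000; V(4,3) = 0.000000; V(4,4) = 0.000000
Backward induction: V(k, i) = exp(-r*dt) * [p * V(k+1, i) + (1-p) * V(k+1, i+1)].
  V(3,0) = exp(-r*dt) * [p*4.713720 + (1-p)*3.038069] = 3.941396
  V(3,1) = exp(-r*dt) * [p*3.038069 + (1-p)*1.460000] = 2.315268
  V(3,2) = exp(-r*dt) * [p*1.460000 + (1-p)*0.000000] = 0.795661
  V(3,3) = exp(-r*dt) * [p*0.000000 + (1-p)*0.000000] = 0.000000
  V(2,0) = exp(-r*dt) * [p*3.941396 + (1-p)*2.315268] = 3.193951
  V(2,1) = exp(-r*dt) * [p*2.315268 + (1-p)*0.795661] = 1.621224
  V(2,2) = exp(-r*dt) * [p*0.795661 + (1-p)*0.000000] = 0.433614
  V(1,0) = exp(-r*dt) * [p*3.193951 + (1-p)*1.621224] = 2.473058
  V(1,1) = exp(-r*dt) * [p*1.621224 + (1-p)*0.433614] = 1.079423
  V(0,0) = exp(-r*dt) * [p*2.473058 + (1-p)*1.079423] = 1.835414

Answer: Price = V(0,0) = 1.8354


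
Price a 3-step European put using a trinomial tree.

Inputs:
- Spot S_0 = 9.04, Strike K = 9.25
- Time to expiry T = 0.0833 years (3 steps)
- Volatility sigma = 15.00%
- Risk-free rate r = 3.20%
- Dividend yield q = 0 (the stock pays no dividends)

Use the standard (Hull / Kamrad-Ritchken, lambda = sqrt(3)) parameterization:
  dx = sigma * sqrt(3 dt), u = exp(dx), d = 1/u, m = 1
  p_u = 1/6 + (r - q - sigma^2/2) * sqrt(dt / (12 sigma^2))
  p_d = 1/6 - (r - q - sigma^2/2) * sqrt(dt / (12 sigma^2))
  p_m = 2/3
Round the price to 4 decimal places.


Answer: Price = V(0,0) = 0.2737

Derivation:
dt = T/N = 0.027767; dx = sigma*sqrt(3*dt) = 0.043293
u = exp(dx) = 1.044243; d = 1/u = 0.957631
p_u = 0.173321, p_m = 0.666667, p_d = 0.160012
Discount per step: exp(-r*dt) = 0.999112
Stock lattice S(k, j) with j the centered position index:
  k=0: S(0,+0) = 9.0400
  k=1: S(1,-1) = 8.6570; S(1,+0) = 9.0400; S(1,+1) = 9.4400
  k=2: S(2,-2) = 8.2902; S(2,-1) = 8.6570; S(2,+0) = 9.0400; S(2,+1) = 9.4400; S(2,+2) = 9.8576
  k=3: S(3,-3) = 7.9390; S(3,-2) = 8.2902; S(3,-1) = 8.6570; S(3,+0) = 9.0400; S(3,+1) = 9.4400; S(3,+2) = 9.8576; S(3,+3) = 10.2938
Terminal payoffs V(N, j) = max(K - S_T, 0):
  V(3,-3) = 1.311047; V(3,-2) = 0.959801; V(3,-1) = 0.593015; V(3,+0) = 0.210000; V(3,+1) = 0.000000; V(3,+2) = 0.000000; V(3,+3) = 0.000000
Backward induction: V(k, j) = exp(-r*dt) * [p_u * V(k+1, j+1) + p_m * V(k+1, j) + p_d * V(k+1, j-1)]
  V(2,-2) = exp(-r*dt) * [p_u*0.593015 + p_m*0.959801 + p_d*1.311047] = 0.951587
  V(2,-1) = exp(-r*dt) * [p_u*0.210000 + p_m*0.593015 + p_d*0.959801] = 0.584801
  V(2,+0) = exp(-r*dt) * [p_u*0.000000 + p_m*0.210000 + p_d*0.593015] = 0.234681
  V(2,+1) = exp(-r*dt) * [p_u*0.000000 + p_m*0.000000 + p_d*0.210000] = 0.033573
  V(2,+2) = exp(-r*dt) * [p_u*0.000000 + p_m*0.000000 + p_d*0.000000] = 0.000000
  V(1,-1) = exp(-r*dt) * [p_u*0.234681 + p_m*0.584801 + p_d*0.951587] = 0.582290
  V(1,+0) = exp(-r*dt) * [p_u*0.033573 + p_m*0.234681 + p_d*0.584801] = 0.255621
  V(1,+1) = exp(-r*dt) * [p_u*0.000000 + p_m*0.033573 + p_d*0.234681] = 0.059881
  V(0,+0) = exp(-r*dt) * [p_u*0.059881 + p_m*0.255621 + p_d*0.582290] = 0.273723


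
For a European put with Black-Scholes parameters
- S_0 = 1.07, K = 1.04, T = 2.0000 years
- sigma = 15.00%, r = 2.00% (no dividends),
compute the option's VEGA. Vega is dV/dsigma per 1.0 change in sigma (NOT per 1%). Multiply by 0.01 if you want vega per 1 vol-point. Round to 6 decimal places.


Answer: Vega = 0.550685

Derivation:
d1 = 0.4286855382; d2 = 0.2165535039
phi(d1) = 0.3639189218; exp(-qT) = 1.0000000000; exp(-rT) = 0.9607894392
Vega = S * exp(-qT) * phi(d1) * sqrt(T) = 1.0700 * 1.0000000000 * 0.3639189218 * 1.4142135624 = 0.550685


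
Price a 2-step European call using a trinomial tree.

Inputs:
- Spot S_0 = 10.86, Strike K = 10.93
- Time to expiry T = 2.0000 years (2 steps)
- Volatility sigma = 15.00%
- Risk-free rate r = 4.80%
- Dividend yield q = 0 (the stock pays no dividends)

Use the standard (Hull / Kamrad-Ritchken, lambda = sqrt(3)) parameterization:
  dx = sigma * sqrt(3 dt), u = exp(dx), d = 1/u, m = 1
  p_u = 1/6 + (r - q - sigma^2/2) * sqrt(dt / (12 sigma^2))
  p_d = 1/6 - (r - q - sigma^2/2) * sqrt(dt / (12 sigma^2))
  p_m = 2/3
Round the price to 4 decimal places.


dt = T/N = 1.000000; dx = sigma*sqrt(3*dt) = 0.259808
u = exp(dx) = 1.296681; d = 1/u = 0.771200
p_u = 0.237392, p_m = 0.666667, p_d = 0.095941
Discount per step: exp(-r*dt) = 0.953134
Stock lattice S(k, j) with j the centered position index:
  k=0: S(0,+0) = 10.8600
  k=1: S(1,-1) = 8.3752; S(1,+0) = 10.8600; S(1,+1) = 14.0820
  k=2: S(2,-2) = 6.4590; S(2,-1) = 8.3752; S(2,+0) = 10.8600; S(2,+1) = 14.0820; S(2,+2) = 18.2598
Terminal payoffs V(N, j) = max(S_T - K, 0):
  V(2,-2) = 0.000000; V(2,-1) = 0.000000; V(2,+0) = 0.000000; V(2,+1) = 3.151951; V(2,+2) = 7.329793
Backward induction: V(k, j) = exp(-r*dt) * [p_u * V(k+1, j+1) + p_m * V(k+1, j) + p_d * V(k+1, j-1)]
  V(1,-1) = exp(-r*dt) * [p_u*0.000000 + p_m*0.000000 + p_d*0.000000] = 0.000000
  V(1,+0) = exp(-r*dt) * [p_u*3.151951 + p_m*0.000000 + p_d*0.000000] = 0.713181
  V(1,+1) = exp(-r*dt) * [p_u*7.329793 + p_m*3.151951 + p_d*0.000000] = 3.661307
  V(0,+0) = exp(-r*dt) * [p_u*3.661307 + p_m*0.713181 + p_d*0.000000] = 1.281602

Answer: Price = V(0,0) = 1.2816


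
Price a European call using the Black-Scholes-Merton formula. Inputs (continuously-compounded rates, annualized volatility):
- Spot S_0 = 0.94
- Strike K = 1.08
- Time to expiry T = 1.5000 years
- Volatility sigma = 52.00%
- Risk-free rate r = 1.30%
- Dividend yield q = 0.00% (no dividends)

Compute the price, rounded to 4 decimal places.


d1 = (ln(S/K) + (r - q + 0.5*sigma^2) * T) / (sigma * sqrt(T)) = 0.13105328
d2 = d1 - sigma * sqrt(T) = -0.50581405
exp(-rT) = 0.98068890; exp(-qT) = 1.00000000
C = S_0 * exp(-qT) * N(d1) - K * exp(-rT) * N(d2)
N(d1) = 0.55213342; N(d2) = 0.30649360
C = 0.9400 * 1.00000000 * 0.55213342 - 1.0800 * 0.98068890 * 0.30649360 = 0.1944

Answer: Price = 0.1944


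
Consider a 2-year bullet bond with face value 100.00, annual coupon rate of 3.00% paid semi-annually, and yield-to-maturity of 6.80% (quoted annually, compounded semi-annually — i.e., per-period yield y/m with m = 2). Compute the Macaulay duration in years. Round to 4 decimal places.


Coupon per period c = face * coupon_rate / m = 1.500000
Periods per year m = 2; per-period yield y/m = 0.034000
Number of cashflows N = 4
Cashflows (t years, CF_t, discount factor 1/(1+y/m)^(m*t), PV):
  t = 0.5000: CF_t = 1.500000, DF = 0.967118, PV = 1.450677
  t = 1.0000: CF_t = 1.500000, DF = 0.935317, PV = 1.402976
  t = 1.5000: CF_t = 1.500000, DF = 0.904562, PV = 1.356843
  t = 2.0000: CF_t = 101.500000, DF = 0.874818, PV = 88.794055
Price P = sum_t PV_t = 93.004550
Macaulay numerator sum_t t * PV_t:
  t * PV_t at t = 0.5000: 0.725338
  t * PV_t at t = 1.0000: 1.402976
  t * PV_t at t = 1.5000: 2.035265
  t * PV_t at t = 2.0000: 177.588109
Macaulay duration D = (sum_t t * PV_t) / P = 181.751688 / 93.004550 = 1.954224

Answer: Macaulay duration = 1.9542 years


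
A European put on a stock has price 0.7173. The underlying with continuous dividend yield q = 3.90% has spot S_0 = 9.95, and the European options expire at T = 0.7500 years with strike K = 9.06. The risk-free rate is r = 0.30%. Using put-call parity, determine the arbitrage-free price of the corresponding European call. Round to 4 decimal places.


Answer: Call price = 1.3408

Derivation:
Put-call parity: C - P = S_0 * exp(-qT) - K * exp(-rT).
S_0 * exp(-qT) = 9.9500 * 0.97117364 = 9.66317773
K * exp(-rT) = 9.0600 * 0.99775253 = 9.03963792
C = P + S*exp(-qT) - K*exp(-rT)
C = 0.7173 + 9.66317773 - 9.03963792 = 1.3408


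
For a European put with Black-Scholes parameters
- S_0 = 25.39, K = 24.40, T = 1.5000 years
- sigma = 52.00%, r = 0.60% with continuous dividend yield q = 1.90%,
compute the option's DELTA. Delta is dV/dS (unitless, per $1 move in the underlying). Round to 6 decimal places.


Answer: Delta = -0.352869

Derivation:
d1 = 0.3502648853; d2 = -0.2866024478
phi(d1) = 0.3752055469; exp(-qT) = 0.9719022941; exp(-rT) = 0.9910403788
N(-d1) = 0.3630699578
Delta = -exp(-qT) * N(-d1) = -0.9719022941 * 0.3630699578 = -0.352869


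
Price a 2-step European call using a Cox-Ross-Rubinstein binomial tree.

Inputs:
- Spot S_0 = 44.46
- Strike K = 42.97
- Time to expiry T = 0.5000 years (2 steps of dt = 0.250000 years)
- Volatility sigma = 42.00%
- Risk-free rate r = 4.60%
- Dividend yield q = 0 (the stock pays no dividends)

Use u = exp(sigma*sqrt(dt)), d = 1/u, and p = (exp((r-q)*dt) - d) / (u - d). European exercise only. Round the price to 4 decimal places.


Answer: Price = V(0,0) = 6.1724

Derivation:
dt = T/N = 0.250000
u = exp(sigma*sqrt(dt)) = 1.233678; d = 1/u = 0.810584
p = (exp((r-q)*dt) - d) / (u - d) = 0.475030
Discount per step: exp(-r*dt) = 0.988566
Stock lattice S(k, i) with i counting down-moves:
  k=0: S(0,0) = 44.4600
  k=1: S(1,0) = 54.8493; S(1,1) = 36.0386
  k=2: S(2,0) = 67.6664; S(2,1) = 44.4600; S(2,2) = 29.2123
Terminal payoffs V(N, i) = max(S_T - K, 0):
  V(2,0) = 24.696411; V(2,1) = 1.490000; V(2,2) = 0.000000
Backward induction: V(k, i) = exp(-r*dt) * [p * V(k+1, i) + (1-p) * V(k+1, i+1)].
  V(1,0) = exp(-r*dt) * [p*24.696411 + (1-p)*1.490000] = 12.370651
  V(1,1) = exp(-r*dt) * [p*1.490000 + (1-p)*0.000000] = 0.699701
  V(0,0) = exp(-r*dt) * [p*12.370651 + (1-p)*0.699701] = 6.172357
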